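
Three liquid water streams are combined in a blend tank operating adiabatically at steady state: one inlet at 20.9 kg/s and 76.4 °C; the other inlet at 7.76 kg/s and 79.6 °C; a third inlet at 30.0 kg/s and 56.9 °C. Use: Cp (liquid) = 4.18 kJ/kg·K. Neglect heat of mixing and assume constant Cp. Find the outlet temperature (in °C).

No heat crosses the boundary, so H_out = H_in.
Σ ṁᵢCp,ᵢTᵢ = 20.9×4.18×76.4 + 7.76×4.18×79.6 + 30.0×4.18×56.9 = 16392
Σ ṁᵢCp,ᵢ = 20.9×4.18 + 7.76×4.18 + 30.0×4.18 = 245.2
T_out = 16392 / 245.2 = 66.851 °C

T_out = 66.9 °C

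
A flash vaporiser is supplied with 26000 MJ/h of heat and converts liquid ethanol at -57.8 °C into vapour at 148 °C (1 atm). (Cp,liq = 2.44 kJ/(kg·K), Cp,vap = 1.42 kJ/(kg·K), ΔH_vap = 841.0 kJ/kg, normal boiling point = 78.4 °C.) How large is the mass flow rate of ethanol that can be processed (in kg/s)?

ṁ = 5.68 kg/s

Δh = 2.44×(78.4−-57.8) + 841.0 + 1.42×(148−78.4) = 1272.2 kJ/kg
Q = 26000 MJ/h = 7222.2 kJ/s = 7222.2 kJ/s
ṁ = Q/Δh = 7222.2 / 1272.2 = 5.6771 kg/s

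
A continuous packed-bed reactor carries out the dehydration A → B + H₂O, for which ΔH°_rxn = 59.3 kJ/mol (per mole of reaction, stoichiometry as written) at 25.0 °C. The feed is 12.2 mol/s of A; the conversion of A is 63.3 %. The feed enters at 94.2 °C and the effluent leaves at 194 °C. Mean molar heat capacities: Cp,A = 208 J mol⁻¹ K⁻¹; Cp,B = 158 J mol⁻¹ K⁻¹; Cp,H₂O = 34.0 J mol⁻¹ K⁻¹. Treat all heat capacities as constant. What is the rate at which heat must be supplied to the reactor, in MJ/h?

Extent of reaction ξ = 0.633 × 12.2 = 7.7226 mol/s
Reaction term: ξ·ΔH°_rxn = 7.7226 × 59.3 = 457.95 kJ/s
Sensible, feed 94.2→25 °C: -175.6 kJ/s
Outlet flows (mol/s): A 4.4774, B 7.7226, H₂O 7.7226
Sensible, products 25→194 °C: 407.97 kJ/s
Q = ΔH = 690.32 kJ/s = 690.32 kW
Heat supplied = 2485.2 MJ/h

Q_in = 2490 MJ/h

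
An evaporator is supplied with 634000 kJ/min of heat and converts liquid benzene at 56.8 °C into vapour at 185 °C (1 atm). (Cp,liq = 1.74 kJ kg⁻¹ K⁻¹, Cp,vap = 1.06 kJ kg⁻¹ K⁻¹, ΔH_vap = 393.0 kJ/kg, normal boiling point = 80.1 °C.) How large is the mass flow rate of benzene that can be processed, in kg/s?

Δh = 1.74×(80.1−56.8) + 393.0 + 1.06×(185−80.1) = 544.74 kJ/kg
Q = 634000 kJ/min = 10567 kJ/s = 10567 kJ/s
ṁ = Q/Δh = 10567 / 544.74 = 19.398 kg/s

ṁ = 19.4 kg/s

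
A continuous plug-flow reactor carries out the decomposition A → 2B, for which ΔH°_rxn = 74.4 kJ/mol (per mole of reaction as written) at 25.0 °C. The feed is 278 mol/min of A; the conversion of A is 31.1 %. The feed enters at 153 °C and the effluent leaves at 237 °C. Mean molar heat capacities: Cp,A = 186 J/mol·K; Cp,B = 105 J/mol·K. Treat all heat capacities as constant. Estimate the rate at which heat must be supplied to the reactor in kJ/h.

Q_in = 673000 kJ/h

Extent of reaction ξ = 0.311 × 278 = 86.458 mol/min
Reaction term: ξ·ΔH°_rxn = 86.458 × 74.4 = 6432.5 kJ/min
Sensible, feed 153→25 °C: -6618.6 kJ/min
Outlet flows (mol/min): A 191.54, B 172.92
Sensible, products 25→237 °C: 11402 kJ/min
Q = ΔH = 11216 kJ/min = 186.93 kW
Heat supplied = 672950 kJ/h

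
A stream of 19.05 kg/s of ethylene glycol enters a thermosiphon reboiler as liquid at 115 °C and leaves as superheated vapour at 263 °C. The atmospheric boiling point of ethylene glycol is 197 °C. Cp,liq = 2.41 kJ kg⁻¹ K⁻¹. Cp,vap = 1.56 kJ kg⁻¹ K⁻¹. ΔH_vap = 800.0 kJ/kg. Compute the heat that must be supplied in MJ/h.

liquid 115→197 °C: 197.62 kJ/kg
vaporisation at 197 °C: 800 kJ/kg
vapour 197→263 °C: 102.96 kJ/kg
Δh = 197.62 + 800 + 102.96 = 1100.6 kJ/kg
Q = ṁ·Δh = 19.05 kg/s × 1100.6 kJ/kg = 20966 kJ/s
|Q| = 20966 kW = 75478 MJ/h

Q = 75500 MJ/h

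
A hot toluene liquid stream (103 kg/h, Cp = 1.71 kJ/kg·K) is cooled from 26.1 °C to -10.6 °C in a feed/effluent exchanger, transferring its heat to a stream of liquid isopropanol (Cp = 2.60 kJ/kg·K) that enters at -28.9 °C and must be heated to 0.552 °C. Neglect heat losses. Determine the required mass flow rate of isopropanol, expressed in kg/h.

ṁ_c = 84.4 kg/h

Heat released by hot stream: Q = 103 × 1.71 × (26.1 − -10.6) = 6464 kJ/h
Energy balance on cold side (adiabatic exchanger): Q = ṁ_c·Cp_c·(T_c,out − T_c,in)
ṁ_c = 6464 / [2.60 × (0.552 − -28.9)] = 84.413 kg/h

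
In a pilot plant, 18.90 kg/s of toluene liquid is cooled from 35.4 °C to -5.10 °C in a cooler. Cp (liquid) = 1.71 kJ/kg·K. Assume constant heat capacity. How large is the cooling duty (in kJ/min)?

Q_c = 78500 kJ/min

Q = ṁ·Cp·ΔT = 18.90 × 1.71 × (-5.10 − 35.4) = -1308.9 kJ/s
Cooling duty = 78535 kJ/min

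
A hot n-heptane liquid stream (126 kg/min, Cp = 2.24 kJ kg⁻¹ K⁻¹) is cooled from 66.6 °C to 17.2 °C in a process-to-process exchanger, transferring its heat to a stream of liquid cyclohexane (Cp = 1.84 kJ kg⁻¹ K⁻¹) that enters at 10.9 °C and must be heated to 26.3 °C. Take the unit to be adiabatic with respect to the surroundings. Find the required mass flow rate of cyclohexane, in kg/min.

ṁ_c = 492 kg/min

Heat released by hot stream: Q = 126 × 2.24 × (66.6 − 17.2) = 13943 kJ/min
Energy balance on cold side (adiabatic exchanger): Q = ṁ_c·Cp_c·(T_c,out − T_c,in)
ṁ_c = 13943 / [1.84 × (26.3 − 10.9)] = 492.05 kg/min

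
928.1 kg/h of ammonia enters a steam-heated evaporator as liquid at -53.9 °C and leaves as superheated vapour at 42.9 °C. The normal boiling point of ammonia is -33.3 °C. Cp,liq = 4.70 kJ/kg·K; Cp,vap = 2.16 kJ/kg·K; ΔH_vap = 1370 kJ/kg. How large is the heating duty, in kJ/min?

Q = 25200 kJ/min

liquid -53.9→-33.3 °C: 96.82 kJ/kg
vaporisation at -33.3 °C: 1370 kJ/kg
vapour -33.3→42.9 °C: 164.59 kJ/kg
Δh = 96.82 + 1370 + 164.59 = 1631.4 kJ/kg
Q = ṁ·Δh = 928.1 kg/h × 1631.4 kJ/kg = 1.5141e+06 kJ/h
|Q| = 420.59 kW = 25235 kJ/min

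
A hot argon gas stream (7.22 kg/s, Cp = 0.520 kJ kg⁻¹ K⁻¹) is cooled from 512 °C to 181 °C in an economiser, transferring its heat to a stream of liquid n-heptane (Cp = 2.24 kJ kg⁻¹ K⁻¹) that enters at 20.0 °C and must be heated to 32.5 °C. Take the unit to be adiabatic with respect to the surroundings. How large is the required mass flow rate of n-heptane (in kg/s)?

ṁ_c = 44.4 kg/s

Heat released by hot stream: Q = 7.22 × 0.520 × (512 − 181) = 1242.7 kJ/s
Energy balance on cold side (adiabatic exchanger): Q = ṁ_c·Cp_c·(T_c,out − T_c,in)
ṁ_c = 1242.7 / [2.24 × (32.5 − 20.0)] = 44.382 kg/s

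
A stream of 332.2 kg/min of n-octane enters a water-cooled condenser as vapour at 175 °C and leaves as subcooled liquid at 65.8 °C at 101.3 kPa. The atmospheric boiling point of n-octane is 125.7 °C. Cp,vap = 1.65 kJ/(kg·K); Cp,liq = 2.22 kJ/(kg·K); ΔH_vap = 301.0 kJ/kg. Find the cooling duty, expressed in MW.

Q_c = 2.85 MW

vapour 175→125.7 °C: -81.345 kJ/kg
condensation at 125.7 °C: -301 kJ/kg
liquid 125.7→65.8 °C: -132.98 kJ/kg
Δh = -81.345 + -301 + -132.98 = -515.32 kJ/kg
Q = ṁ·Δh = 332.2 kg/min × -515.32 kJ/kg = -171190 kJ/min
|Q| = 2853.2 kW = 2.8532 MW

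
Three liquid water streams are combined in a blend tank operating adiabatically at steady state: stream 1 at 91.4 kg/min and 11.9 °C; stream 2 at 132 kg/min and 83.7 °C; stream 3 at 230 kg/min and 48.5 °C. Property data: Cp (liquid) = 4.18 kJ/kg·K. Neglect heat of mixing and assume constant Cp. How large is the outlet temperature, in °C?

Energy balance with Q = 0: Σ ṁᵢCp,ᵢ(T_out − Tᵢ) = 0
Σ ṁᵢCp,ᵢTᵢ = 91.4×4.18×11.9 + 132×4.18×83.7 + 230×4.18×48.5 = 97357
Σ ṁᵢCp,ᵢ = 91.4×4.18 + 132×4.18 + 230×4.18 = 1895.2
T_out = 97357 / 1895.2 = 51.37 °C

T_out = 51.4 °C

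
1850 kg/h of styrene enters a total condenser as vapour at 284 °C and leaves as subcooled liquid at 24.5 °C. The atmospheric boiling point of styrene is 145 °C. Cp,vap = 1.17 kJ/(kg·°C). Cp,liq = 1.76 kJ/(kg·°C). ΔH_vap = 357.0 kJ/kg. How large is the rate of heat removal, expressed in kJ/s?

Q_c = 376 kJ/s

vapour 284→145 °C: -162.63 kJ/kg
condensation at 145 °C: -357 kJ/kg
liquid 145→24.5 °C: -212.08 kJ/kg
Δh = -162.63 + -357 + -212.08 = -731.71 kJ/kg
Q = ṁ·Δh = 1850 kg/h × -731.71 kJ/kg = -1.3537e+06 kJ/h
|Q| = 376.02 kW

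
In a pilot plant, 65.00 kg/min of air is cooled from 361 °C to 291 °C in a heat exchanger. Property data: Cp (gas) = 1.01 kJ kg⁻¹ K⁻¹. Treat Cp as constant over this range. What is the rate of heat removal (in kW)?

Q_c = 76.6 kW

Q = ṁ·Cp·ΔT = 65.00 × 1.01 × (291 − 361) = -4595.5 kJ/min
Converting: 4595.5 / 60 s = 76.592 kW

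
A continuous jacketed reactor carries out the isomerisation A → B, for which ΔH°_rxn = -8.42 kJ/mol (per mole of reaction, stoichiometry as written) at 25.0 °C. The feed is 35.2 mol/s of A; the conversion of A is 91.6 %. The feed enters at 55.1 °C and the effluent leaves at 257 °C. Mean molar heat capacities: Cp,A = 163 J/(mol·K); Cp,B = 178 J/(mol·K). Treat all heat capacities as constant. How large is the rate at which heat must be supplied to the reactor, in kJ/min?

Extent of reaction ξ = 0.916 × 35.2 = 32.243 mol/s
Reaction term: ξ·ΔH°_rxn = 32.243 × -8.42 = -271.49 kJ/s
Sensible, feed 55.1→25 °C: -172.7 kJ/s
Outlet flows (mol/s): A 2.9568, B 32.243
Sensible, products 25→257 °C: 1443.3 kJ/s
Q = ΔH = 999.14 kJ/s = 999.14 kW
Heat supplied = 59948 kJ/min

Q_in = 59900 kJ/min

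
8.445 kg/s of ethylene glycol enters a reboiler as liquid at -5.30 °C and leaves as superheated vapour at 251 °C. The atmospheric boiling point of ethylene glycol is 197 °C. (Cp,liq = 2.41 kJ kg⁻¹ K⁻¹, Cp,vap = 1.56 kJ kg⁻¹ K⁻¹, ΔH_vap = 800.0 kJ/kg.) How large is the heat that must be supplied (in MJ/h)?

liquid -5.30→197 °C: 487.54 kJ/kg
vaporisation at 197 °C: 800 kJ/kg
vapour 197→251 °C: 84.24 kJ/kg
Δh = 487.54 + 800 + 84.24 = 1371.8 kJ/kg
Q = ṁ·Δh = 8.445 kg/s × 1371.8 kJ/kg = 11585 kJ/s
|Q| = 11585 kW = 41705 MJ/h

Q = 41700 MJ/h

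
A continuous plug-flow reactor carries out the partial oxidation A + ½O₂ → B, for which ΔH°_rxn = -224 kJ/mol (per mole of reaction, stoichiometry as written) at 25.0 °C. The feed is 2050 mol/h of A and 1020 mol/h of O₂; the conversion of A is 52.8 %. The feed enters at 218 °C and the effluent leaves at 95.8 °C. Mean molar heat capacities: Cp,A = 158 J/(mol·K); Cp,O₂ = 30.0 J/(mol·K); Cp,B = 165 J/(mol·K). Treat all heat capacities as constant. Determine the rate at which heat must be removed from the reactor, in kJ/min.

Q_out = 4770 kJ/min

Extent of reaction ξ = 0.528 × 2050 = 1082.4 mol/h
Reaction term: ξ·ΔH°_rxn = 1082.4 × -224 = -242460 kJ/h
Sensible, feed 218→25 °C: -68418 kJ/h
Outlet flows (mol/h): A 967.6, O₂ 478.8, B 1082.4
Sensible, products 25→95.8 °C: 24486 kJ/h
Q = ΔH = -286390 kJ/h = -79.553 kW
Heat removed = 4773.2 kJ/min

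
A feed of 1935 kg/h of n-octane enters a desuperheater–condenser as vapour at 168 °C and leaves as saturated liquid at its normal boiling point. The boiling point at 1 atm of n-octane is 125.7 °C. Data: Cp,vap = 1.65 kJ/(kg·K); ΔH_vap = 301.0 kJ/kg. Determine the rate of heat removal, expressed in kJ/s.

Q_c = 199 kJ/s

vapour 168→125.7 °C: -69.795 kJ/kg
condensation at 125.7 °C: -301 kJ/kg
Δh = -69.795 + -301 = -370.79 kJ/kg
Q = ṁ·Δh = 1935 kg/h × -370.79 kJ/kg = -717490 kJ/h
|Q| = 199.3 kW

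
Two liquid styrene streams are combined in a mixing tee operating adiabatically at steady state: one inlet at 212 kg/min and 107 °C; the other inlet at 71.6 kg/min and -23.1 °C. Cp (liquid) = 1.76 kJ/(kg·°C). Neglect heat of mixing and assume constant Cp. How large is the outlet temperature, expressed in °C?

No heat crosses the boundary, so H_out = H_in.
T_out = Σ ṁᵢCp,ᵢTᵢ / Σ ṁᵢCp,ᵢ
      = 37013 / 499.14 = 74.154 °C

T_out = 74.2 °C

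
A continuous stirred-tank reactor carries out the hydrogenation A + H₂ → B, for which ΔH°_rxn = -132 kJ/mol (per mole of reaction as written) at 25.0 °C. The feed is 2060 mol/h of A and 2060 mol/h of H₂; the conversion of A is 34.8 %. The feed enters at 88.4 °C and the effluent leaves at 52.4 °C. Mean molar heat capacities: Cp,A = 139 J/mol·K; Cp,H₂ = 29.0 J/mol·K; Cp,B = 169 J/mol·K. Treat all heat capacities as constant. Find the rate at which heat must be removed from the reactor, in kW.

Extent of reaction ξ = 0.348 × 2060 = 716.88 mol/h
Reaction term: ξ·ΔH°_rxn = 716.88 × -132 = -94628 kJ/h
Sensible, feed 88.4→25 °C: -21941 kJ/h
Outlet flows (mol/h): A 1343.1, H₂ 1343.1, B 716.88
Sensible, products 25→52.4 °C: 9502.2 kJ/h
Q = ΔH = -107070 kJ/h = -29.741 kW
Heat removed = 29.741 kW

Q_out = 29.7 kW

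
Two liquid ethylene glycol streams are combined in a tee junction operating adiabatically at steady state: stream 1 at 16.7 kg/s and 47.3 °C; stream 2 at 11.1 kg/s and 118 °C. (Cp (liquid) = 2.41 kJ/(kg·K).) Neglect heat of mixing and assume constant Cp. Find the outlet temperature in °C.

Energy balance with Q = 0: Σ ṁᵢCp,ᵢ(T_out − Tᵢ) = 0
Σ ṁᵢCp,ᵢTᵢ = 16.7×2.41×47.3 + 11.1×2.41×118 = 5060.3
Σ ṁᵢCp,ᵢ = 16.7×2.41 + 11.1×2.41 = 66.998
T_out = 5060.3 / 66.998 = 75.529 °C

T_out = 75.5 °C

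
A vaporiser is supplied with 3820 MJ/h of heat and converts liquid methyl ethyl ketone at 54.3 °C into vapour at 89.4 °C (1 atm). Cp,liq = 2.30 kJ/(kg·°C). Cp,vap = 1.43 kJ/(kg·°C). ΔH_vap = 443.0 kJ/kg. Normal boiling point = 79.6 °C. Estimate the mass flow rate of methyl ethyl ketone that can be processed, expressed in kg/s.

ṁ = 2.06 kg/s

Δh = 2.30×(79.6−54.3) + 443.0 + 1.43×(89.4−79.6) = 515.2 kJ/kg
Q = 3820 MJ/h = 1061.1 kJ/s = 1061.1 kJ/s
ṁ = Q/Δh = 1061.1 / 515.2 = 2.0596 kg/s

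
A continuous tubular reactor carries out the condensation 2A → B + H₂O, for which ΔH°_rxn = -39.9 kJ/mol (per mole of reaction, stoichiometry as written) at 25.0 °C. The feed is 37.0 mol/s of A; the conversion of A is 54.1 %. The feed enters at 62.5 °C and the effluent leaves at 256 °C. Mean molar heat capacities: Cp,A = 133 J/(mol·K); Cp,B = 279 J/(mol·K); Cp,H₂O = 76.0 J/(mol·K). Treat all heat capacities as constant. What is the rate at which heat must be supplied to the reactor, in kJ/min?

Q_in = 45500 kJ/min

Extent of reaction ξ = 0.541 × 37.0 / 2 = 10.009 mol/s
Reaction term: ξ·ΔH°_rxn = 10.009 × -39.9 = -399.34 kJ/s
Sensible, feed 62.5→25 °C: -184.54 kJ/s
Outlet flows (mol/s): A 16.983, B 10.009, H₂O 10.009
Sensible, products 25→256 °C: 1342.5 kJ/s
Q = ΔH = 758.64 kJ/s = 758.64 kW
Heat supplied = 45518 kJ/min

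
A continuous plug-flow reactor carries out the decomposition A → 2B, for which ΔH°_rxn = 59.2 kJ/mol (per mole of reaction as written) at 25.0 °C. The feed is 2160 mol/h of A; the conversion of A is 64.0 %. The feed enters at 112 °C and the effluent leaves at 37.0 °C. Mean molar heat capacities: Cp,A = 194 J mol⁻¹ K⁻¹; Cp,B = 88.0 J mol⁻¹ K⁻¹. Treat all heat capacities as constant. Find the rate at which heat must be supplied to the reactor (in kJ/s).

Q_in = 13.9 kJ/s

Extent of reaction ξ = 0.640 × 2160 = 1382.4 mol/h
Reaction term: ξ·ΔH°_rxn = 1382.4 × 59.2 = 81838 kJ/h
Sensible, feed 112→25 °C: -36456 kJ/h
Outlet flows (mol/h): A 777.6, B 2764.8
Sensible, products 25→37.0 °C: 4729.9 kJ/h
Q = ΔH = 50111 kJ/h = 13.92 kW
Heat supplied = 13.92 kJ/s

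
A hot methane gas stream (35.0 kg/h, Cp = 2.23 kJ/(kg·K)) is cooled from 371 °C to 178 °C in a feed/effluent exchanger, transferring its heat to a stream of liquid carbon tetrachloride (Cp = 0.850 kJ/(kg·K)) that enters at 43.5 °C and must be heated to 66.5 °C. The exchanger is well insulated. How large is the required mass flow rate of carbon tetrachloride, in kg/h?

Heat released by hot stream: Q = 35.0 × 2.23 × (371 − 178) = 15064 kJ/h
Energy balance on cold side (adiabatic exchanger): Q = ṁ_c·Cp_c·(T_c,out − T_c,in)
ṁ_c = 15064 / [0.850 × (66.5 − 43.5)] = 770.52 kg/h

ṁ_c = 771 kg/h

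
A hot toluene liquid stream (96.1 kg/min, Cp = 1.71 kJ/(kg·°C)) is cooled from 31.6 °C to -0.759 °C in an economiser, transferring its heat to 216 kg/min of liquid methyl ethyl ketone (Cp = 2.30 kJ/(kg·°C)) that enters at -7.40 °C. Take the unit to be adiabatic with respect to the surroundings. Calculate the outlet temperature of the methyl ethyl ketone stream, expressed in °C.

Heat released by hot stream: Q = 96.1 × 1.71 × (31.6 − -0.759) = 5317.6 kJ/min
Energy balance on cold side (adiabatic exchanger): Q = ṁ_c·Cp_c·(T_c,out − T_c,in)
T_c,out = -7.40 + 5317.6/(216 × 2.30) = 3.3037 °C

T_c,out = 3.30 °C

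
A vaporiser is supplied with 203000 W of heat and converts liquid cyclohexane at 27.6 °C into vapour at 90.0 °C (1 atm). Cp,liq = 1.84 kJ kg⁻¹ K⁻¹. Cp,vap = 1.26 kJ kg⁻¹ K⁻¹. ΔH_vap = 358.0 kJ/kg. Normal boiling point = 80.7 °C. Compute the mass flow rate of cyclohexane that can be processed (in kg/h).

Δh = 1.84×(80.7−27.6) + 358.0 + 1.26×(90.0−80.7) = 467.42 kJ/kg
Q = 203000 W = 203 kJ/s = 730800 kJ/h
ṁ = Q/Δh = 730800 / 467.42 = 1563.5 kg/h

ṁ = 1560 kg/h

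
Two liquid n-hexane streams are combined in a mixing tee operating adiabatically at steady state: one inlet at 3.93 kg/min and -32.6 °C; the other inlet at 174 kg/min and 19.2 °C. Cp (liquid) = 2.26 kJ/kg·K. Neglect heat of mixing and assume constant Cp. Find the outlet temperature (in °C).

T_out = 18.1 °C

Energy balance with Q = 0: Σ ṁᵢCp,ᵢ(T_out − Tᵢ) = 0
T_out = Σ ṁᵢCp,ᵢTᵢ / Σ ṁᵢCp,ᵢ
      = 7260.7 / 402.12 = 18.056 °C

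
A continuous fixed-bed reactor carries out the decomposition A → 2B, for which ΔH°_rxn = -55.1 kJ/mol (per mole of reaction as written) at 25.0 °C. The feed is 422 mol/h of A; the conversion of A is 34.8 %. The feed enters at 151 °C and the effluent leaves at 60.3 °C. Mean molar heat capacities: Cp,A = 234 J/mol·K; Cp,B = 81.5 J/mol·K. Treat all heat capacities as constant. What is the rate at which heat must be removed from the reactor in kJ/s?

Extent of reaction ξ = 0.348 × 422 = 146.86 mol/h
Reaction term: ξ·ΔH°_rxn = 146.86 × -55.1 = -8091.8 kJ/h
Sensible, feed 151→25 °C: -12442 kJ/h
Outlet flows (mol/h): A 275.14, B 293.71
Sensible, products 25→60.3 °C: 3117.7 kJ/h
Q = ΔH = -17416 kJ/h = -4.8379 kW
Heat removed = 4.8379 kJ/s

Q_out = 4.84 kJ/s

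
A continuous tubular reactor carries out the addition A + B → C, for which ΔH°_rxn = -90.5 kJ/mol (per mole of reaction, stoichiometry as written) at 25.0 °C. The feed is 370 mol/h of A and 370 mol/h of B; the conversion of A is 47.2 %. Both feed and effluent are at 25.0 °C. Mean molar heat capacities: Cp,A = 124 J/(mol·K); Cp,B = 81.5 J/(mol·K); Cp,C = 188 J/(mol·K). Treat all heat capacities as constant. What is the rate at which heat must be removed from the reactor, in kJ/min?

Extent of reaction ξ = 0.472 × 370 = 174.64 mol/h
Reaction term: ξ·ΔH°_rxn = 174.64 × -90.5 = -15805 kJ/h
Q = ΔH = -15805 kJ/h = -4.3903 kW
Heat removed = 263.42 kJ/min

Q_out = 263 kJ/min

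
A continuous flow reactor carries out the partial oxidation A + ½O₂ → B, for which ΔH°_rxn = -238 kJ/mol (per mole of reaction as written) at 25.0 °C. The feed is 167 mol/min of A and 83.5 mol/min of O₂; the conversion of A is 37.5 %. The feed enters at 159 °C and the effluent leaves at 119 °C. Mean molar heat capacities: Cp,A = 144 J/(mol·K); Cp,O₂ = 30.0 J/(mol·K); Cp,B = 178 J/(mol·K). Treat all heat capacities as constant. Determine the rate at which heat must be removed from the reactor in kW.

Extent of reaction ξ = 0.375 × 167 = 62.625 mol/min
Reaction term: ξ·ΔH°_rxn = 62.625 × -238 = -14905 kJ/min
Sensible, feed 159→25 °C: -3558.1 kJ/min
Outlet flows (mol/min): A 104.38, O₂ 52.188, B 62.625
Sensible, products 25→119 °C: 2607.8 kJ/min
Q = ΔH = -15855 kJ/min = -264.25 kW
Heat removed = 264.25 kW

Q_out = 264 kW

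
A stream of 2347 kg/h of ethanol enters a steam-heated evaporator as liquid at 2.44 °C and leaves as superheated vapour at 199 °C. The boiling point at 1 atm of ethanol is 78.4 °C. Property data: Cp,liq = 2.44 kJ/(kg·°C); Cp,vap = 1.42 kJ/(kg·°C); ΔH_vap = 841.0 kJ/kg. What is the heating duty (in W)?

liquid 2.44→78.4 °C: 185.34 kJ/kg
vaporisation at 78.4 °C: 841 kJ/kg
vapour 78.4→199 °C: 171.25 kJ/kg
Δh = 185.34 + 841 + 171.25 = 1197.6 kJ/kg
Q = ṁ·Δh = 2347 kg/h × 1197.6 kJ/kg = 2.8108e+06 kJ/h
|Q| = 780.77 kW = 780770 W

Q = 781000 W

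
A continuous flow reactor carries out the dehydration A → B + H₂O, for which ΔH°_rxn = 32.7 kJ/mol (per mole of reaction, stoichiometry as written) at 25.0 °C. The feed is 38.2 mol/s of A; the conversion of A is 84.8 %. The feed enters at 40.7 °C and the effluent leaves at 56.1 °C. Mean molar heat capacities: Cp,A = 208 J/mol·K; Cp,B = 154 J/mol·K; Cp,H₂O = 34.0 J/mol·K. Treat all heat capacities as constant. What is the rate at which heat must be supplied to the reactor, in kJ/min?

Q_in = 69700 kJ/min

Extent of reaction ξ = 0.848 × 38.2 = 32.394 mol/s
Reaction term: ξ·ΔH°_rxn = 32.394 × 32.7 = 1059.3 kJ/s
Sensible, feed 40.7→25 °C: -124.75 kJ/s
Outlet flows (mol/s): A 5.8064, B 32.394, H₂O 32.394
Sensible, products 25→56.1 °C: 226.96 kJ/s
Q = ΔH = 1161.5 kJ/s = 1161.5 kW
Heat supplied = 69689 kJ/min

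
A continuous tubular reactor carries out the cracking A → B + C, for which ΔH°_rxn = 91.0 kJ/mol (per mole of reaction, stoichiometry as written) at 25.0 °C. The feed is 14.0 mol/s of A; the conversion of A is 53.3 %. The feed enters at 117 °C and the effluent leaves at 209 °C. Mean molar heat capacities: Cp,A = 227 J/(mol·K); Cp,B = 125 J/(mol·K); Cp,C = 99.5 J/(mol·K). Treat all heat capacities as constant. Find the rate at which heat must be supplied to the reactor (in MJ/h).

Q_in = 3480 MJ/h

Extent of reaction ξ = 0.533 × 14.0 = 7.462 mol/s
Reaction term: ξ·ΔH°_rxn = 7.462 × 91.0 = 679.04 kJ/s
Sensible, feed 117→25 °C: -292.38 kJ/s
Outlet flows (mol/s): A 6.538, B 7.462, C 7.462
Sensible, products 25→209 °C: 581.32 kJ/s
Q = ΔH = 967.99 kJ/s = 967.99 kW
Heat supplied = 3484.7 MJ/h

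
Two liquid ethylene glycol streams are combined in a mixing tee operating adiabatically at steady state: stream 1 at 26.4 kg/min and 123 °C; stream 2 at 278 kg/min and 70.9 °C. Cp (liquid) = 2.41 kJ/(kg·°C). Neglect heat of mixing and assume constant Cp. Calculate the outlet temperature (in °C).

T_out = 75.4 °C

No heat crosses the boundary, so H_out = H_in.
Σ ṁᵢCp,ᵢTᵢ = 26.4×2.41×123 + 278×2.41×70.9 = 55327
Σ ṁᵢCp,ᵢ = 26.4×2.41 + 278×2.41 = 733.6
T_out = 55327 / 733.6 = 75.419 °C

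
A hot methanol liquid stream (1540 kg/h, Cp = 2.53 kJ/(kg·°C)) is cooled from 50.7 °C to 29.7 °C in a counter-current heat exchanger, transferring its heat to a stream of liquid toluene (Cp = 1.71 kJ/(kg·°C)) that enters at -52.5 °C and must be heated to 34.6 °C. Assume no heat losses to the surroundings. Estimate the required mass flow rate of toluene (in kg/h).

Heat released by hot stream: Q = 1540 × 2.53 × (50.7 − 29.7) = 81820 kJ/h
Energy balance on cold side (adiabatic exchanger): Q = ṁ_c·Cp_c·(T_c,out − T_c,in)
ṁ_c = 81820 / [1.71 × (34.6 − -52.5)] = 549.35 kg/h

ṁ_c = 549 kg/h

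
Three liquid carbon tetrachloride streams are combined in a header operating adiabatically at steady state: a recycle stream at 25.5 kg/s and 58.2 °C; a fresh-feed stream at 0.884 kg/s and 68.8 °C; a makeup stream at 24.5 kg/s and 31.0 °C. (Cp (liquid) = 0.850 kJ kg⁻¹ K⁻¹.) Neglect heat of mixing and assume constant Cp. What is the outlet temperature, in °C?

T_out = 45.3 °C

Energy balance with Q = 0: Σ ṁᵢCp,ᵢ(T_out − Tᵢ) = 0
Σ ṁᵢCp,ᵢTᵢ = 25.5×0.850×58.2 + 0.884×0.850×68.8 + 24.5×0.850×31.0 = 1958.8
Σ ṁᵢCp,ᵢ = 25.5×0.850 + 0.884×0.850 + 24.5×0.850 = 43.251
T_out = 1958.8 / 43.251 = 45.288 °C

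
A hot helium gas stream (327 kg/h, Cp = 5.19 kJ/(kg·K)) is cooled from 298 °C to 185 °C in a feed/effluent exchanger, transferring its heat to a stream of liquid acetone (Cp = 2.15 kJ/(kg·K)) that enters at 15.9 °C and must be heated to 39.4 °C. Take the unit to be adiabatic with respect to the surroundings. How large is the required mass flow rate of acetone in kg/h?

ṁ_c = 3800 kg/h

Heat released by hot stream: Q = 327 × 5.19 × (298 − 185) = 191780 kJ/h
Energy balance on cold side (adiabatic exchanger): Q = ṁ_c·Cp_c·(T_c,out − T_c,in)
ṁ_c = 191780 / [2.15 × (39.4 − 15.9)] = 3795.7 kg/h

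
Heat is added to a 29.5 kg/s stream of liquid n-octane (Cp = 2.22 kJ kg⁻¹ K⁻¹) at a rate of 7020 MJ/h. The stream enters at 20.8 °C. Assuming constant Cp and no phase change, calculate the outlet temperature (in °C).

T_out = 50.6 °C

Q = 7020 MJ/h = 1950 kJ/s
ΔT = Q/(ṁ·Cp) = 1950/(29.5×2.22) = 29.776 K
T_out = 20.8 + 29.776 = 50.576 °C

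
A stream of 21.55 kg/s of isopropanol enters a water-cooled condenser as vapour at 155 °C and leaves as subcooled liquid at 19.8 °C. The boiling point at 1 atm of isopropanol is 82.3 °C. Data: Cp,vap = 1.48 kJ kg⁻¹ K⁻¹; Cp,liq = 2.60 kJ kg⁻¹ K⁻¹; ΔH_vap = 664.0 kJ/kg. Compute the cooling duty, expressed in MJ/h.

vapour 155→82.3 °C: -107.6 kJ/kg
condensation at 82.3 °C: -664 kJ/kg
liquid 82.3→19.8 °C: -162.5 kJ/kg
Δh = -107.6 + -664 + -162.5 = -934.1 kJ/kg
Q = ṁ·Δh = 21.55 kg/s × -934.1 kJ/kg = -20130 kJ/s
|Q| = 20130 kW = 72467 MJ/h

Q_c = 72500 MJ/h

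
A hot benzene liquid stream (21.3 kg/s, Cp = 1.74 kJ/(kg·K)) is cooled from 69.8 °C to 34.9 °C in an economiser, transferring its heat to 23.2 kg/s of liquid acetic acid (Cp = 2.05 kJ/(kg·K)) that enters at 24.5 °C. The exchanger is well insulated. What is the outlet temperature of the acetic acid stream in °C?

T_c,out = 51.7 °C

Heat released by hot stream: Q = 21.3 × 1.74 × (69.8 − 34.9) = 1293.5 kJ/s
Energy balance on cold side (adiabatic exchanger): Q = ṁ_c·Cp_c·(T_c,out − T_c,in)
T_c,out = 24.5 + 1293.5/(23.2 × 2.05) = 51.696 °C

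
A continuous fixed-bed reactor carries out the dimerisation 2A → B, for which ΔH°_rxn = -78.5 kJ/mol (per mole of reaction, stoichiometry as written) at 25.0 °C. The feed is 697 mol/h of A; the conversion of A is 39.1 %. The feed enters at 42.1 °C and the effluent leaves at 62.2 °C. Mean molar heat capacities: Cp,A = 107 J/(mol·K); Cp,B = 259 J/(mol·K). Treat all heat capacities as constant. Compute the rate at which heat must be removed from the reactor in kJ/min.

Q_out = 149 kJ/min

Extent of reaction ξ = 0.391 × 697 / 2 = 136.26 mol/h
Reaction term: ξ·ΔH°_rxn = 136.26 × -78.5 = -10697 kJ/h
Sensible, feed 42.1→25 °C: -1275.3 kJ/h
Outlet flows (mol/h): A 424.47, B 136.26
Sensible, products 25→62.2 °C: 3002.4 kJ/h
Q = ΔH = -8969.5 kJ/h = -2.4915 kW
Heat removed = 149.49 kJ/min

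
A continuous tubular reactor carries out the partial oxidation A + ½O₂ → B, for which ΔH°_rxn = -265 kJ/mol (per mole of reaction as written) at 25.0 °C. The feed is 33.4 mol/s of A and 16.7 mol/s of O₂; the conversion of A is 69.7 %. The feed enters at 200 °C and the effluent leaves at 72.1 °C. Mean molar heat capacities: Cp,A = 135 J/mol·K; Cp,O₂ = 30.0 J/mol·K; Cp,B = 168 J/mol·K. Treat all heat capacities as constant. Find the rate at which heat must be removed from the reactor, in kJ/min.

Extent of reaction ξ = 0.697 × 33.4 = 23.28 mol/s
Reaction term: ξ·ΔH°_rxn = 23.28 × -265 = -6169.1 kJ/s
Sensible, feed 200→25 °C: -876.75 kJ/s
Outlet flows (mol/s): A 10.12, O₂ 5.0601, B 23.28
Sensible, products 25→72.1 °C: 255.71 kJ/s
Q = ΔH = -6790.2 kJ/s = -6790.2 kW
Heat removed = 407410 kJ/min

Q_out = 407000 kJ/min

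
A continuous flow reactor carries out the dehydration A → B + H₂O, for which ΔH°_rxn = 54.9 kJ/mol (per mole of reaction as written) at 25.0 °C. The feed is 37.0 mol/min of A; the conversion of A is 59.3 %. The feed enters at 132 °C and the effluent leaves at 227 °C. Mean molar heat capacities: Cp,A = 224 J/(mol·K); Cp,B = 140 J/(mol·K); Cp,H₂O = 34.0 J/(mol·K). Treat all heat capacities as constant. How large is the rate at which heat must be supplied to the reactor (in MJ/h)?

Extent of reaction ξ = 0.593 × 37.0 = 21.941 mol/min
Reaction term: ξ·ΔH°_rxn = 21.941 × 54.9 = 1204.6 kJ/min
Sensible, feed 132→25 °C: -886.82 kJ/min
Outlet flows (mol/min): A 15.059, B 21.941, H₂O 21.941
Sensible, products 25→227 °C: 1452.6 kJ/min
Q = ΔH = 1770.3 kJ/min = 29.505 kW
Heat supplied = 106.22 MJ/h

Q_in = 106 MJ/h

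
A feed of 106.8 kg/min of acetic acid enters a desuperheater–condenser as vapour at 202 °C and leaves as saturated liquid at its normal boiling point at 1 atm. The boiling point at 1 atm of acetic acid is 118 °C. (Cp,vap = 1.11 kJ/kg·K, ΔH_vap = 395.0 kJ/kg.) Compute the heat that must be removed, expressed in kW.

vapour 202→118 °C: -93.24 kJ/kg
condensation at 118 °C: -395 kJ/kg
Δh = -93.24 + -395 = -488.24 kJ/kg
Q = ṁ·Δh = 106.8 kg/min × -488.24 kJ/kg = -52144 kJ/min
|Q| = 869.07 kW

Q_c = 869 kW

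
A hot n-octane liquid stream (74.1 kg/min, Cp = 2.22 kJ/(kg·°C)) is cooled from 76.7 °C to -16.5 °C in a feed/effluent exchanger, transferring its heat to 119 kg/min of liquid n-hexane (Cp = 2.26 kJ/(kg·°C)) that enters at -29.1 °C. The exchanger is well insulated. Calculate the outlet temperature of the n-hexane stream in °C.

Heat released by hot stream: Q = 74.1 × 2.22 × (76.7 − -16.5) = 15332 kJ/min
Energy balance on cold side (adiabatic exchanger): Q = ṁ_c·Cp_c·(T_c,out − T_c,in)
T_c,out = -29.1 + 15332/(119 × 2.26) = 27.907 °C

T_c,out = 27.9 °C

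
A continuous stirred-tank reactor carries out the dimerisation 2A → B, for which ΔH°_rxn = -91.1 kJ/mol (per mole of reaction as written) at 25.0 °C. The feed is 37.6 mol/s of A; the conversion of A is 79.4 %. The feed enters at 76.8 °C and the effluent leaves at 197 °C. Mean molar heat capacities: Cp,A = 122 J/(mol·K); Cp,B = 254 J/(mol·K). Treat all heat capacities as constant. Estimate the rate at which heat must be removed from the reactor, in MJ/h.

Extent of reaction ξ = 0.794 × 37.6 / 2 = 14.927 mol/s
Reaction term: ξ·ΔH°_rxn = 14.927 × -91.1 = -1359.9 kJ/s
Sensible, feed 76.8→25 °C: -237.62 kJ/s
Outlet flows (mol/s): A 7.7456, B 14.927
Sensible, products 25→197 °C: 814.67 kJ/s
Q = ΔH = -782.81 kJ/s = -782.81 kW
Heat removed = 2818.1 MJ/h

Q_out = 2820 MJ/h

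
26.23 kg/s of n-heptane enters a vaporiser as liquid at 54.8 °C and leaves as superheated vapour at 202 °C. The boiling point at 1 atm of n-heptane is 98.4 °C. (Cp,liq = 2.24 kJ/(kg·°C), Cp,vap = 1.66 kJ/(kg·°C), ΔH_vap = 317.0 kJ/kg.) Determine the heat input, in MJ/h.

liquid 54.8→98.4 °C: 97.664 kJ/kg
vaporisation at 98.4 °C: 317 kJ/kg
vapour 98.4→202 °C: 171.98 kJ/kg
Δh = 97.664 + 317 + 171.98 = 586.64 kJ/kg
Q = ṁ·Δh = 26.23 kg/s × 586.64 kJ/kg = 15388 kJ/s
|Q| = 15388 kW = 55395 MJ/h

Q = 55400 MJ/h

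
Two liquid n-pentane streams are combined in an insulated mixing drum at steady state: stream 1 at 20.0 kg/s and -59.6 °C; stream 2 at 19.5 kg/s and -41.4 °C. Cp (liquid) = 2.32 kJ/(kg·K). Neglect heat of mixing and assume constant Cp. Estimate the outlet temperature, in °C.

No heat crosses the boundary, so H_out = H_in.
Σ ṁᵢCp,ᵢTᵢ = 20.0×2.32×-59.6 + 19.5×2.32×-41.4 = -4638.4
Σ ṁᵢCp,ᵢ = 20.0×2.32 + 19.5×2.32 = 91.64
T_out = -4638.4 / 91.64 = -50.615 °C

T_out = -50.6 °C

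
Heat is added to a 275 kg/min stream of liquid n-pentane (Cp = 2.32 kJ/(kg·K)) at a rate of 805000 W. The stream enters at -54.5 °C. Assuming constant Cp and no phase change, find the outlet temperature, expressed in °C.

Q = 805000 W = 48300 kJ/min
ΔT = Q/(ṁ·Cp) = 48300/(275×2.32) = 75.705 K
T_out = -54.5 + 75.705 = 21.205 °C

T_out = 21.2 °C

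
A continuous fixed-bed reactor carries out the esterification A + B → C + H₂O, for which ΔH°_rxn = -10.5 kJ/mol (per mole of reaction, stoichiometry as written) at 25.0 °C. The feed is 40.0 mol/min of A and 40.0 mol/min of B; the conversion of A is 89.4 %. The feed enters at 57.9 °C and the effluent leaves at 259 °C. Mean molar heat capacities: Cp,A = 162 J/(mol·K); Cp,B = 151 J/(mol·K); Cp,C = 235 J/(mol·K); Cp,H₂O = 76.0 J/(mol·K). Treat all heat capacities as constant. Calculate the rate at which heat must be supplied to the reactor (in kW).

Q_in = 35.4 kW

Extent of reaction ξ = 0.894 × 40.0 = 35.76 mol/min
Reaction term: ξ·ΔH°_rxn = 35.76 × -10.5 = -375.48 kJ/min
Sensible, feed 57.9→25 °C: -411.91 kJ/min
Outlet flows (mol/min): A 4.24, B 4.24, C 35.76, H₂O 35.76
Sensible, products 25→259 °C: 2912.9 kJ/min
Q = ΔH = 2125.6 kJ/min = 35.426 kW
Heat supplied = 35.426 kW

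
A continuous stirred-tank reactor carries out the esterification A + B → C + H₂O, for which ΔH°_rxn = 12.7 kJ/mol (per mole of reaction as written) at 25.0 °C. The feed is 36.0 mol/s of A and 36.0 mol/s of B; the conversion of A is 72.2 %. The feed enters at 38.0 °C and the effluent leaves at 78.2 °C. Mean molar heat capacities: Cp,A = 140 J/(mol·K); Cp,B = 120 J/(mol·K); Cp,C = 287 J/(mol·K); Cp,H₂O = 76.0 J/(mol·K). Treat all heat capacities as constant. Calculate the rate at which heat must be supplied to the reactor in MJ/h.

Q_in = 3060 MJ/h

Extent of reaction ξ = 0.722 × 36.0 = 25.992 mol/s
Reaction term: ξ·ΔH°_rxn = 25.992 × 12.7 = 330.1 kJ/s
Sensible, feed 38.0→25 °C: -121.68 kJ/s
Outlet flows (mol/s): A 10.008, B 10.008, C 25.992, H₂O 25.992
Sensible, products 25→78.2 °C: 640.38 kJ/s
Q = ΔH = 848.8 kJ/s = 848.8 kW
Heat supplied = 3055.7 MJ/h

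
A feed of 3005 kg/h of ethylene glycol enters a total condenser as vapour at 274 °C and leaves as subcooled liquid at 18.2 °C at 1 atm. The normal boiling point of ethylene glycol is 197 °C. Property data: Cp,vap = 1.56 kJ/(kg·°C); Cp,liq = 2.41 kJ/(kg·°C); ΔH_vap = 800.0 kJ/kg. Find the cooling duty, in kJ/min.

vapour 274→197 °C: -120.12 kJ/kg
condensation at 197 °C: -800 kJ/kg
liquid 197→18.2 °C: -430.91 kJ/kg
Δh = -120.12 + -800 + -430.91 = -1351 kJ/kg
Q = ṁ·Δh = 3005 kg/h × -1351 kJ/kg = -4.0598e+06 kJ/h
|Q| = 1127.7 kW = 67664 kJ/min

Q_c = 67700 kJ/min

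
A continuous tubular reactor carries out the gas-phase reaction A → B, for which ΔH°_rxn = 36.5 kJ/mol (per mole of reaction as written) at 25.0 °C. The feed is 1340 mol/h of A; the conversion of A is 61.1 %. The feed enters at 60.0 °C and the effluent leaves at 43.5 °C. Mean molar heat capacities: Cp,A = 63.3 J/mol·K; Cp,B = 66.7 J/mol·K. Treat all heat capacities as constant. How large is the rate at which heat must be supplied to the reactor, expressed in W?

Q_in = 7930 W

Extent of reaction ξ = 0.611 × 1340 = 818.74 mol/h
Reaction term: ξ·ΔH°_rxn = 818.74 × 36.5 = 29884 kJ/h
Sensible, feed 60.0→25 °C: -2968.8 kJ/h
Outlet flows (mol/h): A 521.26, B 818.74
Sensible, products 25→43.5 °C: 1620.7 kJ/h
Q = ΔH = 28536 kJ/h = 7.9267 kW
Heat supplied = 7926.7 W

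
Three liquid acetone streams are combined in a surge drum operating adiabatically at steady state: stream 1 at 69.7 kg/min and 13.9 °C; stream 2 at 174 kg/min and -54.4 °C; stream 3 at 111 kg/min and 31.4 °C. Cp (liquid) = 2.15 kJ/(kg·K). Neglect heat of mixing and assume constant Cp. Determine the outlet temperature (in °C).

Adiabatic, steady state ⇒ Σ ṁᵢCp,ᵢ(T_out − Tᵢ) = 0
T_out = Σ ṁᵢCp,ᵢTᵢ / Σ ṁᵢCp,ᵢ
      = -10774 / 762.6 = -14.128 °C

T_out = -14.1 °C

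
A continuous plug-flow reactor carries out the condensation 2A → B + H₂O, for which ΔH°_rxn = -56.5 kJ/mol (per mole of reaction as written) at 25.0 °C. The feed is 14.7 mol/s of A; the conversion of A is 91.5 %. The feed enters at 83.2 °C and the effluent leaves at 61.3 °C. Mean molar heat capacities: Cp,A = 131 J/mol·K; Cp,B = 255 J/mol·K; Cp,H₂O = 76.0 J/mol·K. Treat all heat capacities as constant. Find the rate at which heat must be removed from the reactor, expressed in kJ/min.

Extent of reaction ξ = 0.915 × 14.7 / 2 = 6.7252 mol/s
Reaction term: ξ·ΔH°_rxn = 6.7252 × -56.5 = -379.98 kJ/s
Sensible, feed 83.2→25 °C: -112.08 kJ/s
Outlet flows (mol/s): A 1.2495, B 6.7252, H₂O 6.7252
Sensible, products 25→61.3 °C: 86.748 kJ/s
Q = ΔH = -405.3 kJ/s = -405.3 kW
Heat removed = 24318 kJ/min

Q_out = 24300 kJ/min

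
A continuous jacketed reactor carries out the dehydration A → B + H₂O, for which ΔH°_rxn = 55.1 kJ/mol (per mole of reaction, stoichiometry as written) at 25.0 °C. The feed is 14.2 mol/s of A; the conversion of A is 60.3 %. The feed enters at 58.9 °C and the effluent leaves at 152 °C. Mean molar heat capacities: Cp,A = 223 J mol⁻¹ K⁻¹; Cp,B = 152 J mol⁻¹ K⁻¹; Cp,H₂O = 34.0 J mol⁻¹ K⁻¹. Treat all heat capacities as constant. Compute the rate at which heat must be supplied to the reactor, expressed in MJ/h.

Extent of reaction ξ = 0.603 × 14.2 = 8.5626 mol/s
Reaction term: ξ·ΔH°_rxn = 8.5626 × 55.1 = 471.8 kJ/s
Sensible, feed 58.9→25 °C: -107.35 kJ/s
Outlet flows (mol/s): A 5.6374, B 8.5626, H₂O 8.5626
Sensible, products 25→152 °C: 361.92 kJ/s
Q = ΔH = 726.37 kJ/s = 726.37 kW
Heat supplied = 2614.9 MJ/h

Q_in = 2610 MJ/h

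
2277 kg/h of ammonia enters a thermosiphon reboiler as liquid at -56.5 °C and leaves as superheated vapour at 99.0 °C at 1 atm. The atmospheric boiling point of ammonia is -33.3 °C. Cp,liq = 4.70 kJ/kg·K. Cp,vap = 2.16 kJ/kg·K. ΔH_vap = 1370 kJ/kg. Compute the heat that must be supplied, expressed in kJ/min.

liquid -56.5→-33.3 °C: 109.04 kJ/kg
vaporisation at -33.3 °C: 1370 kJ/kg
vapour -33.3→99.0 °C: 285.77 kJ/kg
Δh = 109.04 + 1370 + 285.77 = 1764.8 kJ/kg
Q = ṁ·Δh = 2277 kg/h × 1764.8 kJ/kg = 4.0185e+06 kJ/h
|Q| = 1116.2 kW = 66974 kJ/min

Q = 67000 kJ/min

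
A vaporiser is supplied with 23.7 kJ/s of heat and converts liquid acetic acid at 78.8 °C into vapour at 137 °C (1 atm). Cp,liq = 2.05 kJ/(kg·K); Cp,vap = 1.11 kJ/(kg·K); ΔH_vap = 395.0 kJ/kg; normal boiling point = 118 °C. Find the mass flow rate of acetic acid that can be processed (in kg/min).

Δh = 2.05×(118−78.8) + 395.0 + 1.11×(137−118) = 496.45 kJ/kg
Q = 23.7 kJ/s = 23.7 kJ/s = 1422 kJ/min
ṁ = Q/Δh = 1422 / 496.45 = 2.8643 kg/min

ṁ = 2.86 kg/min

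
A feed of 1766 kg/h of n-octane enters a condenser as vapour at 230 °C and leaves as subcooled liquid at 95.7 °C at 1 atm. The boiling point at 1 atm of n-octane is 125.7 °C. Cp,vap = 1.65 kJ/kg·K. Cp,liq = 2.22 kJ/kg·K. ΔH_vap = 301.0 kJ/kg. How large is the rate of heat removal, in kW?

vapour 230→125.7 °C: -172.09 kJ/kg
condensation at 125.7 °C: -301 kJ/kg
liquid 125.7→95.7 °C: -66.6 kJ/kg
Δh = -172.09 + -301 + -66.6 = -539.7 kJ/kg
Q = ṁ·Δh = 1766 kg/h × -539.7 kJ/kg = -953100 kJ/h
|Q| = 264.75 kW

Q_c = 265 kW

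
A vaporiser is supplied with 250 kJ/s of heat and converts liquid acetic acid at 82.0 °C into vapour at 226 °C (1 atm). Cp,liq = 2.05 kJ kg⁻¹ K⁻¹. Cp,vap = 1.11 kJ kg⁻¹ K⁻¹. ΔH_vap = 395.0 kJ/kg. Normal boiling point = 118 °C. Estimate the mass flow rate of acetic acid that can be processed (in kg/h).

ṁ = 1530 kg/h

Δh = 2.05×(118−82.0) + 395.0 + 1.11×(226−118) = 588.68 kJ/kg
Q = 250 kJ/s = 250 kJ/s = 900000 kJ/h
ṁ = Q/Δh = 900000 / 588.68 = 1528.8 kg/h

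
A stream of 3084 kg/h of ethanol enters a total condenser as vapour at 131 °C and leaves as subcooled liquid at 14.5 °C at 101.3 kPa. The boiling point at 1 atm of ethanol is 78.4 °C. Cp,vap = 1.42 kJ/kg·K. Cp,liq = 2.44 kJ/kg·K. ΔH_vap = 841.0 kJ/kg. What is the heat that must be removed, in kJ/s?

Q_c = 918 kJ/s

vapour 131→78.4 °C: -74.692 kJ/kg
condensation at 78.4 °C: -841 kJ/kg
liquid 78.4→14.5 °C: -155.92 kJ/kg
Δh = -74.692 + -841 + -155.92 = -1071.6 kJ/kg
Q = ṁ·Δh = 3084 kg/h × -1071.6 kJ/kg = -3.3048e+06 kJ/h
|Q| = 918.01 kW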